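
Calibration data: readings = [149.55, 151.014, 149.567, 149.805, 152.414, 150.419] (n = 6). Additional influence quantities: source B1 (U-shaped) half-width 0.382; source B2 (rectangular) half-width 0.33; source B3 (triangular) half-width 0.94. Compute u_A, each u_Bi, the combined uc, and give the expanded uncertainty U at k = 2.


mean = (149.55 + 151.014 + 149.567 + 149.805 + 152.414 + 150.419) / 6 = 150.4615
s = sqrt(sum((x - mean)^2)/(n-1)) = 1.1118699
u_A = s / sqrt(n) = 1.1118699 / sqrt(6) = 0.45391899
u_B1 = 0.382 / sqrt(2) = 0.27011479
u_B2 = 0.33 / sqrt(3) = 0.19052559
u_B3 = 0.94 / sqrt(6) = 0.38375339
uc = sqrt(0.45391899^2 + 0.27011479^2 + 0.19052559^2 + 0.38375339^2) = 0.68012581
U = k * uc = 2 * 0.68012581
U = 1.3603

1.3603


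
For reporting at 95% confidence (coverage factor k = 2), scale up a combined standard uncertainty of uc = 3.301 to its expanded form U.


U = k * uc
U = 2 * 3.301
U = 6.6020

6.6020


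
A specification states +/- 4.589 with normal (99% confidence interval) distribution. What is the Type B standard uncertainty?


u_B = half_width / 2.576
u_B = 4.589 / 2.576
u_B = 1.7814

1.7814


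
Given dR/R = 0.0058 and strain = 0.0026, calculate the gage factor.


GF = (dR/R) / epsilon
= 0.0058 / 0.0026
= 2.2308

2.2308


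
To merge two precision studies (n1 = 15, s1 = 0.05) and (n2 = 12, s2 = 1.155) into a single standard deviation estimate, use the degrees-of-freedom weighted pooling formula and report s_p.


s_p = sqrt(((n1-1)*s1^2 + (n2-1)*s2^2) / (n1+n2-2))
numerator = (15-1)*0.05^2 + (12-1)*1.155^2 = 0.035 + 14.674275 = 14.709275
denominator = 15 + 12 - 2 = 25
s_p^2 = 14.709275 / 25 = 0.588371
s_p = sqrt(0.588371) = 0.7671

0.7671


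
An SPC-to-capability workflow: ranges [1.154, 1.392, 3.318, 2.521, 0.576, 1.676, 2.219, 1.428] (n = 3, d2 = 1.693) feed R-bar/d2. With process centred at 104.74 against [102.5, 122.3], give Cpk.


R_bar = (1.154 + 1.392 + 3.318 + 2.521 + 0.576 + 1.676 + 2.219 + 1.428) / 8 = 1.7855
sigma = R_bar / d2 = 1.7855 / 1.693 = 1.0546367
Cp = (USL - LSL)/(6*sigma) = (122.3 - 102.5)/(6*1.0546367) = 3.1290
Cpu = (122.3 - 104.74)/(3*1.0546367) = 5.5501
Cpl = (104.74 - 102.5)/(3*1.0546367) = 0.7080
Cpk = min(Cpu, Cpl) = 0.7080

0.7080


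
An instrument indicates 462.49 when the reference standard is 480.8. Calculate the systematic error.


Systematic error = measured - true
= 462.49 - 480.8
= -18.3100

-18.3100


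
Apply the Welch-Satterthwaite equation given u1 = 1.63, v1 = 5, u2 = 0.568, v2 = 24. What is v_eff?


uc = sqrt(u1^2 + u2^2) = sqrt(1.63^2 + 0.568^2) = 1.7261298
v_eff = uc^4 / (u1^4/v1 + u2^4/v2)
= 1.7261298^4 / (1.63^4/5 + 0.568^4/24)
= 8.8775638 / 1.4161604
v_eff = 6.2688

6.2688


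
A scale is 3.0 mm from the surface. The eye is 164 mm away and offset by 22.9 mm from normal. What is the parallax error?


error = h * offset / d
= 3.0 * 22.9 / 164
= 0.4189

0.4189


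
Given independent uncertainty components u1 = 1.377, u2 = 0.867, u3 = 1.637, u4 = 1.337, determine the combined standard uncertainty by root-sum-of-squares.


uc = sqrt(1.377^2 + 0.867^2 + 1.637^2 + 1.337^2)
uc = sqrt(7.115156)
uc = 2.6674

2.6674


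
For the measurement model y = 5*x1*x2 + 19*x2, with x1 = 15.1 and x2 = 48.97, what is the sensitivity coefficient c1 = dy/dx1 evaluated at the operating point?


y = 5*x1*x2 + 19*x2
dy/dx1 = 5*x2
Evaluate at x2 = 48.97: c1 = 5 * 48.97
c1 = 244.8500

244.8500


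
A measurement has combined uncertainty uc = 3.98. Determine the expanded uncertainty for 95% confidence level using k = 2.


U = k * uc
U = 2 * 3.98
U = 7.9600

7.9600


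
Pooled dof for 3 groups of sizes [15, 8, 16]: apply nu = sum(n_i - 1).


nu = sum_i (n_i - 1)
nu = ((15 - 1) + (8 - 1) + (16 - 1))
nu = 14 + 7 + 15
nu = 36

36


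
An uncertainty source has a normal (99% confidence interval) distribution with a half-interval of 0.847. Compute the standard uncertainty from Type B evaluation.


u_B = half_width / 2.576
u_B = 0.847 / 2.576
u_B = 0.3288

0.3288


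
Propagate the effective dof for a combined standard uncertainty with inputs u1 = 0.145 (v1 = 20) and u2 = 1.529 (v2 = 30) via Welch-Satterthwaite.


uc = sqrt(u1^2 + u2^2) = sqrt(0.145^2 + 1.529^2) = 1.53586
v_eff = uc^4 / (u1^4/v1 + u2^4/v2)
= 1.53586^4 / (0.145^4/20 + 1.529^4/30)
= 5.5642485 / 0.18220545
v_eff = 30.5383

30.5383


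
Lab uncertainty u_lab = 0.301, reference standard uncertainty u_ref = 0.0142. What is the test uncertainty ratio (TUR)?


TUR = u_lab / u_ref
= 0.301 / 0.0142
= 21.1972

21.1972


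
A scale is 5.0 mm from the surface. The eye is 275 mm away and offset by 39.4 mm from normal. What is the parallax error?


error = h * offset / d
= 5.0 * 39.4 / 275
= 0.7164

0.7164


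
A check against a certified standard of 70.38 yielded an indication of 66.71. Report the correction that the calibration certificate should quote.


Correction = standard - reading
= 70.38 - 66.71
= 3.6700

3.6700


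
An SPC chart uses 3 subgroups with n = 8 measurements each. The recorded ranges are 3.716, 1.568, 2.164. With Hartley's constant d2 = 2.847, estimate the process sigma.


R_bar = (3.716 + 1.568 + 2.164) / 3
R_bar = 7.448 / 3 = 2.4826667
sigma_hat = R_bar / d2 = 2.4826667 / 2.847 = 0.8720

0.8720


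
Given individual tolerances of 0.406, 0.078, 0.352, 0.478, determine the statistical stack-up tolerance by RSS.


RSS = sqrt(0.406^2 + 0.078^2 + 0.352^2 + 0.478^2)
= sqrt(0.523308)
= 0.7234

0.7234


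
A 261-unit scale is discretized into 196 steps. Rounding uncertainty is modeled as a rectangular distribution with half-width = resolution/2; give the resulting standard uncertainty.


resolution = range / divisions
resolution = 261 / 196 = 1.3316327
u_res = resolution / (2*sqrt(3))
u_res = 1.3316327 / 3.4641016
u_res = 0.3844

0.3844


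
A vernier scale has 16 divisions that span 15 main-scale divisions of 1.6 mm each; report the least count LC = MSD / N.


LC = MSD / n_div
= 1.6 / 16
= 0.1000

0.1000


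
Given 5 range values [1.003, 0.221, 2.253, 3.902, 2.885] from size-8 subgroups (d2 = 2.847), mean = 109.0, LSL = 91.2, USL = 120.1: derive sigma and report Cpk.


R_bar = (1.003 + 0.221 + 2.253 + 3.902 + 2.885) / 5 = 2.0528
sigma = R_bar / d2 = 2.0528 / 2.847 = 0.72103969
Cp = (USL - LSL)/(6*sigma) = (120.1 - 91.2)/(6*0.72103969) = 6.6802
Cpu = (120.1 - 109.0)/(3*0.72103969) = 5.1315
Cpl = (109.0 - 91.2)/(3*0.72103969) = 8.2289
Cpk = min(Cpu, Cpl) = 5.1315

5.1315


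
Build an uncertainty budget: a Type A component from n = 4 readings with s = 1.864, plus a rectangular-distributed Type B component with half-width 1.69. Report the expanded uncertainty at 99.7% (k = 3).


u_A = s / sqrt(n) = 1.864 / sqrt(4) = 0.932
u_B = half_width / sqrt(3) = 1.69 / sqrt(3) = 0.97572195
uc = sqrt(u_A^2 + u_B^2) = sqrt(0.932^2 + 0.97572195^2) = 1.3493174
U = k * uc = 3 * 1.3493174
U = 4.0480

4.0480


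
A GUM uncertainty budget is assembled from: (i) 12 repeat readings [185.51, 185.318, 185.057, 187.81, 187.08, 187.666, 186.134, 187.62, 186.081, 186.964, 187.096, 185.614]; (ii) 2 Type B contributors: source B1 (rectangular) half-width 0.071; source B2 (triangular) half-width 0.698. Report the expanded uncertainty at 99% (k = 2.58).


mean = (185.51 + 185.318 + 185.057 + 187.81 + 187.08 + 187.666 + 186.134 + 187.62 + 186.081 + 186.964 + 187.096 + 185.614) / 12 = 186.4958333
s = sqrt(sum((x - mean)^2)/(n-1)) = 0.99044277
u_A = s / sqrt(n) = 0.99044277 / sqrt(12) = 0.2859162
u_B1 = 0.071 / sqrt(3) = 0.040991869
u_B2 = 0.698 / sqrt(6) = 0.28495731
uc = sqrt(0.2859162^2 + 0.040991869^2 + 0.28495731^2) = 0.40574509
U = k * uc = 2.58 * 0.40574509
U = 1.0468

1.0468


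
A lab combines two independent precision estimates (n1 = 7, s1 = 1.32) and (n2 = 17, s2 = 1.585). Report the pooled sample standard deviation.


s_p = sqrt(((n1-1)*s1^2 + (n2-1)*s2^2) / (n1+n2-2))
numerator = (7-1)*1.32^2 + (17-1)*1.585^2 = 10.4544 + 40.1956 = 50.65
denominator = 7 + 17 - 2 = 22
s_p^2 = 50.65 / 22 = 2.3022727
s_p = sqrt(2.3022727) = 1.5173

1.5173


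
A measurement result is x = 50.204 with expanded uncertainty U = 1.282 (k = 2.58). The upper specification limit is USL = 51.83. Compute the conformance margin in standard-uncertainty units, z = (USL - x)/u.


u = U / k = 1.282 / 2.58 = 0.49689922
margin = |USL - x| = |51.83 - 50.204| = 1.626
z = margin / u = 1.626 / 0.49689922
z = 3.2723

3.2723


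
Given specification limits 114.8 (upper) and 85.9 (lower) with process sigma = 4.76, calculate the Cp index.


Cp = (USL - LSL) / (6 * sigma)
= (114.8 - 85.9) / (6 * 4.76)
= 28.9000 / 28.5600
= 1.0119

1.0119


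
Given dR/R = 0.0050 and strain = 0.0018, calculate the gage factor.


GF = (dR/R) / epsilon
= 0.0050 / 0.0018
= 2.7778

2.7778


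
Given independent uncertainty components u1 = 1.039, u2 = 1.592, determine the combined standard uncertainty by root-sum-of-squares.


uc = sqrt(1.039^2 + 1.592^2)
uc = sqrt(3.613985)
uc = 1.9010

1.9010


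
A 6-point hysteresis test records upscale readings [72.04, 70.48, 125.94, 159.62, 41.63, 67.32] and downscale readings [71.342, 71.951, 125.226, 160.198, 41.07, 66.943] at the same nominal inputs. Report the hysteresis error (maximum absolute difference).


|72.04 - 71.342| = 0.6980
|70.48 - 71.951| = 1.4710
|125.94 - 125.226| = 0.7140
|159.62 - 160.198| = 0.5780
|41.63 - 41.07| = 0.5600
|67.32 - 66.943| = 0.3770
hysteresis = max(diffs) = 1.4710

1.4710


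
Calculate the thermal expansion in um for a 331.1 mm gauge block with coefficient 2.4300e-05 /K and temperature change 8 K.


dL = L * alpha * dT
= 331.1 * 2.4300e-05 * 8
= 0.0643658 mm
dL_um = 0.0643658 * 1000 = 64.3658 um

64.3658


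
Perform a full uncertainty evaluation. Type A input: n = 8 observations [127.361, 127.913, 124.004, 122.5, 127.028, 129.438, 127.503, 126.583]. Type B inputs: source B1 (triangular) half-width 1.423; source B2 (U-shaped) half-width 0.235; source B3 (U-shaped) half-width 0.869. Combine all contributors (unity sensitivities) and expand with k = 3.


mean = (127.361 + 127.913 + 124.004 + 122.5 + 127.028 + 129.438 + 127.503 + 126.583) / 8 = 126.54125
s = sqrt(sum((x - mean)^2)/(n-1)) = 2.2321617
u_A = s / sqrt(n) = 2.2321617 / sqrt(8) = 0.78918834
u_B1 = 1.423 / sqrt(6) = 0.58093732
u_B2 = 0.235 / sqrt(2) = 0.16617009
u_B3 = 0.869 / sqrt(2) = 0.61447579
uc = sqrt(0.78918834^2 + 0.58093732^2 + 0.16617009^2 + 0.61447579^2) = 1.1685458
U = k * uc = 3 * 1.1685458
U = 3.5056

3.5056


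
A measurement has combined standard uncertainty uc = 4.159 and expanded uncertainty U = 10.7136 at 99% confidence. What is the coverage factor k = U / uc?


k = U / uc
k = 10.7136 / 4.159
k = 2.576

2.576


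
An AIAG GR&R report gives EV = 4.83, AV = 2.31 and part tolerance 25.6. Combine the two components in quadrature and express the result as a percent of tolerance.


GRR = sqrt(EV^2 + AV^2) = sqrt(4.83^2 + 2.31^2) = 5.3539705
%GRR = GRR / tol * 100 = 5.3539705 / 25.6 * 100
%GRR = 20.9139

20.9139


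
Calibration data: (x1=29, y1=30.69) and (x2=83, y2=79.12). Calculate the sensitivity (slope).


slope = (y2 - y1) / (x2 - x1)
= (79.12 - 30.69) / (83 - 29)
= 48.4300 / 54
= 0.8969

0.8969


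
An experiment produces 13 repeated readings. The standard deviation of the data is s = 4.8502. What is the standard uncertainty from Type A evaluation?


u_A = s / sqrt(n)
u_A = 4.8502 / sqrt(13)
u_A = 4.8502 / 3.6055513
u_A = 1.3452

1.3452


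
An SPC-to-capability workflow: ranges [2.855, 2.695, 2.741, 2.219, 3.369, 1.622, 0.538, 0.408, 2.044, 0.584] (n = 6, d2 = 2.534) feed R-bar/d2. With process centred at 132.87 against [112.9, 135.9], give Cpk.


R_bar = (2.855 + 2.695 + 2.741 + 2.219 + 3.369 + 1.622 + 0.538 + 0.408 + 2.044 + 0.584) / 10 = 1.9075
sigma = R_bar / d2 = 1.9075 / 2.534 = 0.75276243
Cp = (USL - LSL)/(6*sigma) = (135.9 - 112.9)/(6*0.75276243) = 5.0924
Cpu = (135.9 - 132.87)/(3*0.75276243) = 1.3417
Cpl = (132.87 - 112.9)/(3*0.75276243) = 8.8430
Cpk = min(Cpu, Cpl) = 1.3417

1.3417


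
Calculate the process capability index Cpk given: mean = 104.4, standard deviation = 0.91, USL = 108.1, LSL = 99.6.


Cpu = (USL - mean) / (3*sigma) = (108.1 - 104.4) / (3*0.91) = 1.3553
Cpl = (mean - LSL) / (3*sigma) = (104.4 - 99.6) / (3*0.91) = 1.7582
Cpk = min(Cpu, Cpl) = 1.3553

1.3553


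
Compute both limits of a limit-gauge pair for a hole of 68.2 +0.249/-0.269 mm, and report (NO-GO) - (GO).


GO = nominal - lower_tol (smallest hole = maximum material condition)
GO = 68.2 - 0.269 = 67.931
NO-GO = nominal + upper_tol (largest hole = least material condition)
NO-GO = 68.2 + 0.249 = 68.449
spread = NO-GO - GO = 68.449 - 67.931 = 0.5180

0.5180


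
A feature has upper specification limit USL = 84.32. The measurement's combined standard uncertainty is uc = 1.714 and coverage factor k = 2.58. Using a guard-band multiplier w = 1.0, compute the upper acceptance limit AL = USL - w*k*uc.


U = k * uc = 2.58 * 1.714 = 4.42212
guard band g = w * U = 1.0 * 4.42212 = 4.42212
AL = USL - g = 84.32 - 4.42212
AL = 79.8979

79.8979


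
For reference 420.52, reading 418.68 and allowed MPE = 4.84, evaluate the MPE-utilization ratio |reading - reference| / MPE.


e = indication - reference = 418.68 - 420.52 = -1.8400
|e| = 1.8400
ratio = |e| / MPE = 1.8400 / 4.84
ratio = 0.3802

0.3802


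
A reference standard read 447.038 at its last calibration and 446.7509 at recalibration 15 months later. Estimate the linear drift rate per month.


rate = (v2 - v1) / months
= (446.7509 - 447.038) / 15
= -0.2871 / 15
= -0.0191

-0.0191


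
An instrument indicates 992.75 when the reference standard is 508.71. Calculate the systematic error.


Systematic error = measured - true
= 992.75 - 508.71
= 484.0400

484.0400


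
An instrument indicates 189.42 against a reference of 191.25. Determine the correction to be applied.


Correction = standard - reading
= 191.25 - 189.42
= 1.8300

1.8300


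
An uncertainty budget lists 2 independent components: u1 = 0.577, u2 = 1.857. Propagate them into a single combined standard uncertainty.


uc = sqrt(0.577^2 + 1.857^2)
uc = sqrt(3.781378)
uc = 1.9446

1.9446


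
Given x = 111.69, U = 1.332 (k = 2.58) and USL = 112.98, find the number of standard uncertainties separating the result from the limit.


u = U / k = 1.332 / 2.58 = 0.51627907
margin = |USL - x| = |112.98 - 111.69| = 1.29
z = margin / u = 1.29 / 0.51627907
z = 2.4986

2.4986


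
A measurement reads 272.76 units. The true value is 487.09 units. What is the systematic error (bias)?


Systematic error = measured - true
= 272.76 - 487.09
= -214.3300

-214.3300


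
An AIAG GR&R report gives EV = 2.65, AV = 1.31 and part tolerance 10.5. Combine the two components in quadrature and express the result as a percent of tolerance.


GRR = sqrt(EV^2 + AV^2) = sqrt(2.65^2 + 1.31^2) = 2.9561123
%GRR = GRR / tol * 100 = 2.9561123 / 10.5 * 100
%GRR = 28.1535

28.1535


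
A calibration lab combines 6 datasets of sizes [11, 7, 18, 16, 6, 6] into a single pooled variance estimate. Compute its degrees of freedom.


nu = sum_i (n_i - 1)
nu = ((11 - 1) + (7 - 1) + (18 - 1) + (16 - 1) + (6 - 1) + (6 - 1))
nu = 10 + 6 + 17 + 15 + 5 + 5
nu = 58

58


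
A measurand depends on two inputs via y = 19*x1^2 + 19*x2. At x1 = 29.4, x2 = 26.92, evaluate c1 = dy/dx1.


y = 19*x1^2 + 19*x2
dy/dx1 = 2*19*x1
Evaluate at x1 = 29.4: c1 = 38 * 29.4
c1 = 1117.2000

1117.2000


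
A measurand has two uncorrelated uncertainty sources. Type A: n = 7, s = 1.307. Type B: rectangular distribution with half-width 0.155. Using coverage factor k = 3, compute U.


u_A = s / sqrt(n) = 1.307 / sqrt(7) = 0.49399957
u_B = half_width / sqrt(3) = 0.155 / sqrt(3) = 0.089489292
uc = sqrt(u_A^2 + u_B^2) = sqrt(0.49399957^2 + 0.089489292^2) = 0.50203975
U = k * uc = 3 * 0.50203975
U = 1.5061

1.5061


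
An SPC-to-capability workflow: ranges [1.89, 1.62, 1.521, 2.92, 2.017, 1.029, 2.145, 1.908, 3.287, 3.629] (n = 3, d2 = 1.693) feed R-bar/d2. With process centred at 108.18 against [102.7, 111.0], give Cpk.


R_bar = (1.89 + 1.62 + 1.521 + 2.92 + 2.017 + 1.029 + 2.145 + 1.908 + 3.287 + 3.629) / 10 = 2.1966
sigma = R_bar / d2 = 2.1966 / 1.693 = 1.2974601
Cp = (USL - LSL)/(6*sigma) = (111.0 - 102.7)/(6*1.2974601) = 1.0662
Cpu = (111.0 - 108.18)/(3*1.2974601) = 0.7245
Cpl = (108.18 - 102.7)/(3*1.2974601) = 1.4079
Cpk = min(Cpu, Cpl) = 0.7245

0.7245


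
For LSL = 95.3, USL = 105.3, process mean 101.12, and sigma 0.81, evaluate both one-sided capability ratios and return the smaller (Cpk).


Cpu = (USL - mean) / (3*sigma) = (105.3 - 101.12) / (3*0.81) = 1.7202
Cpl = (mean - LSL) / (3*sigma) = (101.12 - 95.3) / (3*0.81) = 2.3951
Cpk = min(Cpu, Cpl) = 1.7202

1.7202


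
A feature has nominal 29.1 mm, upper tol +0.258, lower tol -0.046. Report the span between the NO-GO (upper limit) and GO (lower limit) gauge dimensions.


GO = nominal - lower_tol (smallest hole = maximum material condition)
GO = 29.1 - 0.046 = 29.054
NO-GO = nominal + upper_tol (largest hole = least material condition)
NO-GO = 29.1 + 0.258 = 29.358
spread = NO-GO - GO = 29.358 - 29.054 = 0.3040

0.3040


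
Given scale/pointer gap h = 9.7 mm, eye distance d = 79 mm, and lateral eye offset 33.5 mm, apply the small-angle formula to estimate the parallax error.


error = h * offset / d
= 9.7 * 33.5 / 79
= 4.1133

4.1133


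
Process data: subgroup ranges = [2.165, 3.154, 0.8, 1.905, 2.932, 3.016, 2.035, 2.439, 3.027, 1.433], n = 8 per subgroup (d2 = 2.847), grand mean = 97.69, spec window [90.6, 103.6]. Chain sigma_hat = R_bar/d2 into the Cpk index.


R_bar = (2.165 + 3.154 + 0.8 + 1.905 + 2.932 + 3.016 + 2.035 + 2.439 + 3.027 + 1.433) / 10 = 2.2906
sigma = R_bar / d2 = 2.2906 / 2.847 = 0.80456621
Cp = (USL - LSL)/(6*sigma) = (103.6 - 90.6)/(6*0.80456621) = 2.6930
Cpu = (103.6 - 97.69)/(3*0.80456621) = 2.4485
Cpl = (97.69 - 90.6)/(3*0.80456621) = 2.9374
Cpk = min(Cpu, Cpl) = 2.4485

2.4485


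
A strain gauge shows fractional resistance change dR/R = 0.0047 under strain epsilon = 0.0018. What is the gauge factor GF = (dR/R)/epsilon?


GF = (dR/R) / epsilon
= 0.0047 / 0.0018
= 2.6111

2.6111


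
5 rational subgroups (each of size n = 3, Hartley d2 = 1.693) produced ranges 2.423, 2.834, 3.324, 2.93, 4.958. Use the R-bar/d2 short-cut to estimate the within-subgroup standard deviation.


R_bar = (2.423 + 2.834 + 3.324 + 2.93 + 4.958) / 5
R_bar = 16.469 / 5 = 3.2938
sigma_hat = R_bar / d2 = 3.2938 / 1.693 = 1.9455

1.9455


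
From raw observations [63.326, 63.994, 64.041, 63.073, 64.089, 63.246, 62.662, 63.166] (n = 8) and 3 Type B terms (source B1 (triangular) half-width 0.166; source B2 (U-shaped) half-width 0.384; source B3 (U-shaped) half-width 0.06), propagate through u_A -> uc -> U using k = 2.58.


mean = (63.326 + 63.994 + 64.041 + 63.073 + 64.089 + 63.246 + 62.662 + 63.166) / 8 = 63.449625
s = sqrt(sum((x - mean)^2)/(n-1)) = 0.52837458
u_A = s / sqrt(n) = 0.52837458 / sqrt(8) = 0.18680862
u_B1 = 0.166 / sqrt(6) = 0.067769216
u_B2 = 0.384 / sqrt(2) = 0.271529
u_B3 = 0.06 / sqrt(2) = 0.042426407
uc = sqrt(0.18680862^2 + 0.067769216^2 + 0.271529^2 + 0.042426407^2) = 0.33914322
U = k * uc = 2.58 * 0.33914322
U = 0.8750

0.8750


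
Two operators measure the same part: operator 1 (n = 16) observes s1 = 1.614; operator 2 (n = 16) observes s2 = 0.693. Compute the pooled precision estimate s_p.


s_p = sqrt(((n1-1)*s1^2 + (n2-1)*s2^2) / (n1+n2-2))
numerator = (16-1)*1.614^2 + (16-1)*0.693^2 = 39.07494 + 7.203735 = 46.278675
denominator = 16 + 16 - 2 = 30
s_p^2 = 46.278675 / 30 = 1.5426225
s_p = sqrt(1.5426225) = 1.2420

1.2420


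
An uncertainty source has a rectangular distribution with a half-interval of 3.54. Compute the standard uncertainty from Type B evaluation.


u_B = half_width / sqrt(3)
u_B = 3.54 / 1.7320508
u_B = 2.0438

2.0438


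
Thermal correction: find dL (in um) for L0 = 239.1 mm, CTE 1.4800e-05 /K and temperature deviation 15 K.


dL = L * alpha * dT
= 239.1 * 1.4800e-05 * 15
= 0.0530802 mm
dL_um = 0.0530802 * 1000 = 53.0802 um

53.0802


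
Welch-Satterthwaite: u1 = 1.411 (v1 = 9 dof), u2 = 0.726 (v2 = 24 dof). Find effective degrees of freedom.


uc = sqrt(u1^2 + u2^2) = sqrt(1.411^2 + 0.726^2) = 1.5868198
v_eff = uc^4 / (u1^4/v1 + u2^4/v2)
= 1.5868198^4 / (1.411^4/9 + 0.726^4/24)
= 6.3403093 / 0.45199387
v_eff = 14.0274

14.0274


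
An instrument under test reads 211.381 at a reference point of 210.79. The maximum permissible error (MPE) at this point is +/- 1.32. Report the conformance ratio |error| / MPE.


e = indication - reference = 211.381 - 210.79 = 0.5910
|e| = 0.5910
ratio = |e| / MPE = 0.5910 / 1.32
ratio = 0.4477

0.4477


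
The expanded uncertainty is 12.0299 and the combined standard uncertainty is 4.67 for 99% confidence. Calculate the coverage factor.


k = U / uc
k = 12.0299 / 4.67
k = 2.576

2.576


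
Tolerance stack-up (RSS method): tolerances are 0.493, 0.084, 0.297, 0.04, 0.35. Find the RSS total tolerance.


RSS = sqrt(0.493^2 + 0.084^2 + 0.297^2 + 0.04^2 + 0.35^2)
= sqrt(0.462414)
= 0.6800

0.6800


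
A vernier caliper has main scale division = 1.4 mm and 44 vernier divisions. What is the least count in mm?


LC = MSD / n_div
= 1.4 / 44
= 0.0318

0.0318


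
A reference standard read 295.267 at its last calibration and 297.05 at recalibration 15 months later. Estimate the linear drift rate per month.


rate = (v2 - v1) / months
= (297.05 - 295.267) / 15
= 1.7830 / 15
= 0.1189

0.1189


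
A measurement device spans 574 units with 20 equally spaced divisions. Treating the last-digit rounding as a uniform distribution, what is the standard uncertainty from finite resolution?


resolution = range / divisions
resolution = 574 / 20 = 28.7
u_res = resolution / (2*sqrt(3))
u_res = 28.7 / 3.4641016
u_res = 8.2850

8.2850


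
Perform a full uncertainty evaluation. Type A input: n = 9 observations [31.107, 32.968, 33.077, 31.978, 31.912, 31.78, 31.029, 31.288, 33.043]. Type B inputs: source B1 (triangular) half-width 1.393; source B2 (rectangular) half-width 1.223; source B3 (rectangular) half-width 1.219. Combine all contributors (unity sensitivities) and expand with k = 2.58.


mean = (31.107 + 32.968 + 33.077 + 31.978 + 31.912 + 31.78 + 31.029 + 31.288 + 33.043) / 9 = 32.02022222
s = sqrt(sum((x - mean)^2)/(n-1)) = 0.82802352
u_A = s / sqrt(n) = 0.82802352 / sqrt(9) = 0.27600784
u_B1 = 1.393 / sqrt(6) = 0.56868987
u_B2 = 1.223 / sqrt(3) = 0.70609938
u_B3 = 1.219 / sqrt(3) = 0.70378998
uc = sqrt(0.27600784^2 + 0.56868987^2 + 0.70609938^2 + 0.70378998^2) = 1.1804597
U = k * uc = 2.58 * 1.1804597
U = 3.0456

3.0456


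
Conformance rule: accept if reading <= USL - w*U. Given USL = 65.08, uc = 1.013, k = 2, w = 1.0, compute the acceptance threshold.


U = k * uc = 2 * 1.013 = 2.026
guard band g = w * U = 1.0 * 2.026 = 2.026
AL = USL - g = 65.08 - 2.026
AL = 63.0540

63.0540


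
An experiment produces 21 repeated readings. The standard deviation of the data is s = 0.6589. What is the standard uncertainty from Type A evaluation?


u_A = s / sqrt(n)
u_A = 0.6589 / sqrt(21)
u_A = 0.6589 / 4.5825757
u_A = 0.1438

0.1438


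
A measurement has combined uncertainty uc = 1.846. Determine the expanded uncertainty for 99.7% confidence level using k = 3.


U = k * uc
U = 3 * 1.846
U = 5.5380

5.5380


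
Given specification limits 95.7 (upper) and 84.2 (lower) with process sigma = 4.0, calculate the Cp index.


Cp = (USL - LSL) / (6 * sigma)
= (95.7 - 84.2) / (6 * 4.0)
= 11.5000 / 24.0000
= 0.4792

0.4792


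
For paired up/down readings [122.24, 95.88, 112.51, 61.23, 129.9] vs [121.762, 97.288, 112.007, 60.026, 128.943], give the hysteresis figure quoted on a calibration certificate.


|122.24 - 121.762| = 0.4780
|95.88 - 97.288| = 1.4080
|112.51 - 112.007| = 0.5030
|61.23 - 60.026| = 1.2040
|129.9 - 128.943| = 0.9570
hysteresis = max(diffs) = 1.4080

1.4080


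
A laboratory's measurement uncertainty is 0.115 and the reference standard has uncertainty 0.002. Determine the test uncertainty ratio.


TUR = u_lab / u_ref
= 0.115 / 0.002
= 57.5000

57.5000


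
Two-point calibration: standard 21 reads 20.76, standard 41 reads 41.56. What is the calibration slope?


slope = (y2 - y1) / (x2 - x1)
= (41.56 - 20.76) / (41 - 21)
= 20.8000 / 20
= 1.0400

1.0400


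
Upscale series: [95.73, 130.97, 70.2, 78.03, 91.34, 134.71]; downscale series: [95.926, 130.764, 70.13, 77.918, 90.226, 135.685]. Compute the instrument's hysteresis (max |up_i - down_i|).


|95.73 - 95.926| = 0.1960
|130.97 - 130.764| = 0.2060
|70.2 - 70.13| = 0.0700
|78.03 - 77.918| = 0.1120
|91.34 - 90.226| = 1.1140
|134.71 - 135.685| = 0.9750
hysteresis = max(diffs) = 1.1140

1.1140


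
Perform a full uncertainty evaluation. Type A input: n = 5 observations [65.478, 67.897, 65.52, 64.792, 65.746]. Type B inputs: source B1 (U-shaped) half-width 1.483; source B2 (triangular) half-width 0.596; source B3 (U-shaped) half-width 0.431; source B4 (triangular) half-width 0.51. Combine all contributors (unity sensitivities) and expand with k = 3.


mean = (65.478 + 67.897 + 65.52 + 64.792 + 65.746) / 5 = 65.8866
s = sqrt(sum((x - mean)^2)/(n-1)) = 1.179086
u_A = s / sqrt(n) = 1.179086 / sqrt(5) = 0.52730329
u_B1 = 1.483 / sqrt(2) = 1.0486394
u_B2 = 0.596 / sqrt(6) = 0.24331598
u_B3 = 0.431 / sqrt(2) = 0.30476302
u_B4 = 0.51 / sqrt(6) = 0.20820663
uc = sqrt(0.52730329^2 + 1.0486394^2 + 0.24331598^2 + 0.30476302^2 + 0.20820663^2) = 1.2542434
U = k * uc = 3 * 1.2542434
U = 3.7627

3.7627


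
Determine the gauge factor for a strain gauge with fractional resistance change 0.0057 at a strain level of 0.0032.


GF = (dR/R) / epsilon
= 0.0057 / 0.0032
= 1.7812

1.7812


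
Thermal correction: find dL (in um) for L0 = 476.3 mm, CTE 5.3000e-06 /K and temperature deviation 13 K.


dL = L * alpha * dT
= 476.3 * 5.3000e-06 * 13
= 0.0328171 mm
dL_um = 0.0328171 * 1000 = 32.8171 um

32.8171


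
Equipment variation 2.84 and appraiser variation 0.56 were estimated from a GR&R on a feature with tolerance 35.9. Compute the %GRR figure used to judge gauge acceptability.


GRR = sqrt(EV^2 + AV^2) = sqrt(2.84^2 + 0.56^2) = 2.8946848
%GRR = GRR / tol * 100 = 2.8946848 / 35.9 * 100
%GRR = 8.0632

8.0632


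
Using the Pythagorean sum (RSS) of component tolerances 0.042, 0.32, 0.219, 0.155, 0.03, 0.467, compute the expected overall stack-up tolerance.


RSS = sqrt(0.042^2 + 0.32^2 + 0.219^2 + 0.155^2 + 0.03^2 + 0.467^2)
= sqrt(0.395139)
= 0.6286

0.6286


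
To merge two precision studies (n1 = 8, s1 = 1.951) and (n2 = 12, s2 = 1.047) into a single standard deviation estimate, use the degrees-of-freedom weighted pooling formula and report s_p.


s_p = sqrt(((n1-1)*s1^2 + (n2-1)*s2^2) / (n1+n2-2))
numerator = (8-1)*1.951^2 + (12-1)*1.047^2 = 26.644807 + 12.058299 = 38.703106
denominator = 8 + 12 - 2 = 18
s_p^2 = 38.703106 / 18 = 2.1501726
s_p = sqrt(2.1501726) = 1.4663

1.4663


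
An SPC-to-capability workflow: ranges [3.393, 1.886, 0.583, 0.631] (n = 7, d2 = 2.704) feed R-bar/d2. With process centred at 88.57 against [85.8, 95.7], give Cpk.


R_bar = (3.393 + 1.886 + 0.583 + 0.631) / 4 = 1.62325
sigma = R_bar / d2 = 1.62325 / 2.704 = 0.60031435
Cp = (USL - LSL)/(6*sigma) = (95.7 - 85.8)/(6*0.60031435) = 2.7486
Cpu = (95.7 - 88.57)/(3*0.60031435) = 3.9590
Cpl = (88.57 - 85.8)/(3*0.60031435) = 1.5381
Cpk = min(Cpu, Cpl) = 1.5381

1.5381


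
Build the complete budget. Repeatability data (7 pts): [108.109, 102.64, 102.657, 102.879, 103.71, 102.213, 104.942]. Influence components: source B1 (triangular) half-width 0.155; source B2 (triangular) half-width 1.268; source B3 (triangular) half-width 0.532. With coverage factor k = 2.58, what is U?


mean = (108.109 + 102.64 + 102.657 + 102.879 + 103.71 + 102.213 + 104.942) / 7 = 103.8785714
s = sqrt(sum((x - mean)^2)/(n-1)) = 2.0758689
u_A = s / sqrt(n) = 2.0758689 / sqrt(7) = 0.78460469
u_B1 = 0.155 / sqrt(6) = 0.063278485
u_B2 = 1.268 / sqrt(6) = 0.51765883
u_B3 = 0.532 / sqrt(6) = 0.21718809
uc = sqrt(0.78460469^2 + 0.063278485^2 + 0.51765883^2 + 0.21718809^2) = 0.96682471
U = k * uc = 2.58 * 0.96682471
U = 2.4944

2.4944


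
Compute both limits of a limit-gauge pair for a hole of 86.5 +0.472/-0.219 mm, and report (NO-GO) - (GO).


GO = nominal - lower_tol (smallest hole = maximum material condition)
GO = 86.5 - 0.219 = 86.281
NO-GO = nominal + upper_tol (largest hole = least material condition)
NO-GO = 86.5 + 0.472 = 86.972
spread = NO-GO - GO = 86.972 - 86.281 = 0.6910

0.6910


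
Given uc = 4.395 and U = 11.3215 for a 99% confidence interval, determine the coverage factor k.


k = U / uc
k = 11.3215 / 4.395
k = 2.576

2.576


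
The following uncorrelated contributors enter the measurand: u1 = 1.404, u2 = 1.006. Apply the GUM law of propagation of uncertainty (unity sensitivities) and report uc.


uc = sqrt(1.404^2 + 1.006^2)
uc = sqrt(2.983252)
uc = 1.7272

1.7272


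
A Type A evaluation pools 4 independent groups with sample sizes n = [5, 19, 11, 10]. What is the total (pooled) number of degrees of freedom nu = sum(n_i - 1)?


nu = sum_i (n_i - 1)
nu = ((5 - 1) + (19 - 1) + (11 - 1) + (10 - 1))
nu = 4 + 18 + 10 + 9
nu = 41

41


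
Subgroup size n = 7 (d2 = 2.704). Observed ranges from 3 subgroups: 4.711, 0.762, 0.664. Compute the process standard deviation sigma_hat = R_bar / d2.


R_bar = (4.711 + 0.762 + 0.664) / 3
R_bar = 6.137 / 3 = 2.0456667
sigma_hat = R_bar / d2 = 2.0456667 / 2.704 = 0.7565

0.7565


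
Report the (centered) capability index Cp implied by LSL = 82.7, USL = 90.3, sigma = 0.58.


Cp = (USL - LSL) / (6 * sigma)
= (90.3 - 82.7) / (6 * 0.58)
= 7.6000 / 3.4800
= 2.1839

2.1839


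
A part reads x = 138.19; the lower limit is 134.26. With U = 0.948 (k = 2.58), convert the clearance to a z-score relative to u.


u = U / k = 0.948 / 2.58 = 0.36744186
margin = |LSL - x| = |134.26 - 138.19| = 3.93
z = margin / u = 3.93 / 0.36744186
z = 10.6956

10.6956


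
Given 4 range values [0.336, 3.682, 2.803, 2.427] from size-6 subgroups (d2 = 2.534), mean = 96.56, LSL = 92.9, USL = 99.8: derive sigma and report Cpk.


R_bar = (0.336 + 3.682 + 2.803 + 2.427) / 4 = 2.312
sigma = R_bar / d2 = 2.312 / 2.534 = 0.91239148
Cp = (USL - LSL)/(6*sigma) = (99.8 - 92.9)/(6*0.91239148) = 1.2604
Cpu = (99.8 - 96.56)/(3*0.91239148) = 1.1837
Cpl = (96.56 - 92.9)/(3*0.91239148) = 1.3371
Cpk = min(Cpu, Cpl) = 1.1837

1.1837


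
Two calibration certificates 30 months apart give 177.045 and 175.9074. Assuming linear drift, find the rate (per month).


rate = (v2 - v1) / months
= (175.9074 - 177.045) / 30
= -1.1376 / 30
= -0.0379

-0.0379


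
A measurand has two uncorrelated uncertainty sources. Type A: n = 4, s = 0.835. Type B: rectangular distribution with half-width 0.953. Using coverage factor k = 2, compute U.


u_A = s / sqrt(n) = 0.835 / sqrt(4) = 0.4175
u_B = half_width / sqrt(3) = 0.953 / sqrt(3) = 0.55021481
uc = sqrt(u_A^2 + u_B^2) = sqrt(0.4175^2 + 0.55021481^2) = 0.6906827
U = k * uc = 2 * 0.6906827
U = 1.3814

1.3814


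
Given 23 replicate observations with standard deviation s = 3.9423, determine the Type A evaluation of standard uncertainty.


u_A = s / sqrt(n)
u_A = 3.9423 / sqrt(23)
u_A = 3.9423 / 4.7958315
u_A = 0.8220

0.8220


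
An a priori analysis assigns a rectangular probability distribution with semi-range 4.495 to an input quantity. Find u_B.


u_B = half_width / sqrt(3)
u_B = 4.495 / 1.7320508
u_B = 2.5952

2.5952


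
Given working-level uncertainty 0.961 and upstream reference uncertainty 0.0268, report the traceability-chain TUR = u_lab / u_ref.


TUR = u_lab / u_ref
= 0.961 / 0.0268
= 35.8582

35.8582


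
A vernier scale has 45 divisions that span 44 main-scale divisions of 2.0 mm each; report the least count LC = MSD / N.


LC = MSD / n_div
= 2.0 / 45
= 0.0444

0.0444


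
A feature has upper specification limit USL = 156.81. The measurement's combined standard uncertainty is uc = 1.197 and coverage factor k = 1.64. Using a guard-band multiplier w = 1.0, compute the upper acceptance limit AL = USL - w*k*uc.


U = k * uc = 1.64 * 1.197 = 1.96308
guard band g = w * U = 1.0 * 1.96308 = 1.96308
AL = USL - g = 156.81 - 1.96308
AL = 154.8469

154.8469


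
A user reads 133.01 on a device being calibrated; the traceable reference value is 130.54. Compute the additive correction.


Correction = standard - reading
= 130.54 - 133.01
= -2.4700

-2.4700


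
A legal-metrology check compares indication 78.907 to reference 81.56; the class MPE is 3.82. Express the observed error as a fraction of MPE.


e = indication - reference = 78.907 - 81.56 = -2.6530
|e| = 2.6530
ratio = |e| / MPE = 2.6530 / 3.82
ratio = 0.6945

0.6945


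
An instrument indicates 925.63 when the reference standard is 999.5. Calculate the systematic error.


Systematic error = measured - true
= 925.63 - 999.5
= -73.8700

-73.8700


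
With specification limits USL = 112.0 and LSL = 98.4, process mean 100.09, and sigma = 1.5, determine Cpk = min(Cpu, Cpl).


Cpu = (USL - mean) / (3*sigma) = (112.0 - 100.09) / (3*1.5) = 2.6467
Cpl = (mean - LSL) / (3*sigma) = (100.09 - 98.4) / (3*1.5) = 0.3756
Cpk = min(Cpu, Cpl) = 0.3756

0.3756


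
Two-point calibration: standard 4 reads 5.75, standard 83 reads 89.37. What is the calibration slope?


slope = (y2 - y1) / (x2 - x1)
= (89.37 - 5.75) / (83 - 4)
= 83.6200 / 79
= 1.0585

1.0585


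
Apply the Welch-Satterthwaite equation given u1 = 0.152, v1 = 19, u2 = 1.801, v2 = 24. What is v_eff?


uc = sqrt(u1^2 + u2^2) = sqrt(0.152^2 + 1.801^2) = 1.8074028
v_eff = uc^4 / (u1^4/v1 + u2^4/v2)
= 1.8074028^4 / (0.152^4/19 + 1.801^4/24)
= 10.671361 / 0.4384009
v_eff = 24.3416

24.3416


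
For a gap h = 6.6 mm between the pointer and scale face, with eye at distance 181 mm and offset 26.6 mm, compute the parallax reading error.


error = h * offset / d
= 6.6 * 26.6 / 181
= 0.9699

0.9699


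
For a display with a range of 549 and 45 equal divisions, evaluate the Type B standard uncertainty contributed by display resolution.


resolution = range / divisions
resolution = 549 / 45 = 12.2
u_res = resolution / (2*sqrt(3))
u_res = 12.2 / 3.4641016
u_res = 3.5218

3.5218


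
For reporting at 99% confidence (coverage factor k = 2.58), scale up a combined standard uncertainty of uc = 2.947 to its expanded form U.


U = k * uc
U = 2.58 * 2.947
U = 7.6033

7.6033


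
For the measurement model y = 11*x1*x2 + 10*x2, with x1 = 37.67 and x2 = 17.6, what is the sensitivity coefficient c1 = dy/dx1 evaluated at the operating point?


y = 11*x1*x2 + 10*x2
dy/dx1 = 11*x2
Evaluate at x2 = 17.6: c1 = 11 * 17.6
c1 = 193.6000

193.6000


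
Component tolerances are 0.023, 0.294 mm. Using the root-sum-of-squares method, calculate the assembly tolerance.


RSS = sqrt(0.023^2 + 0.294^2)
= sqrt(0.086965)
= 0.2949

0.2949


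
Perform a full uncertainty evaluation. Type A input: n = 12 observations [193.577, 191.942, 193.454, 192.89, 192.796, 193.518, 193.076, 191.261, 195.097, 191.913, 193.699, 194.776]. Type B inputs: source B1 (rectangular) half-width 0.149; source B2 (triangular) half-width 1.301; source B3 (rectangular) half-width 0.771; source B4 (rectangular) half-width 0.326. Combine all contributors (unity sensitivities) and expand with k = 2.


mean = (193.577 + 191.942 + 193.454 + 192.89 + 192.796 + 193.518 + 193.076 + 191.261 + 195.097 + 191.913 + 193.699 + 194.776) / 12 = 193.1665833
s = sqrt(sum((x - mean)^2)/(n-1)) = 1.1240795
u_A = s / sqrt(n) = 1.1240795 / sqrt(12) = 0.3244938
u_B1 = 0.149 / sqrt(3) = 0.08602519
u_B2 = 1.301 / sqrt(6) = 0.53113103
u_B3 = 0.771 / sqrt(3) = 0.44513706
u_B4 = 0.326 / sqrt(3) = 0.18821619
uc = sqrt(0.3244938^2 + 0.08602519^2 + 0.53113103^2 + 0.44513706^2 + 0.18821619^2) = 0.79269734
U = k * uc = 2 * 0.79269734
U = 1.5854

1.5854


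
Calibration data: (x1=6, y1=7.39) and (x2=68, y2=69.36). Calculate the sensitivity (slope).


slope = (y2 - y1) / (x2 - x1)
= (69.36 - 7.39) / (68 - 6)
= 61.9700 / 62
= 0.9995

0.9995


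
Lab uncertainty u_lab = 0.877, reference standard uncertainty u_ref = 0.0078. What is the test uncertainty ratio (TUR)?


TUR = u_lab / u_ref
= 0.877 / 0.0078
= 112.4359

112.4359


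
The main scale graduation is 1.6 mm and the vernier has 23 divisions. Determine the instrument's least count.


LC = MSD / n_div
= 1.6 / 23
= 0.0696

0.0696


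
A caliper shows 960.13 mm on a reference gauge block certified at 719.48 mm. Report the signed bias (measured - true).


Systematic error = measured - true
= 960.13 - 719.48
= 240.6500

240.6500


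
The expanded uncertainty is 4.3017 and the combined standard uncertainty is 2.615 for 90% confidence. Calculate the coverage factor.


k = U / uc
k = 4.3017 / 2.615
k = 1.645

1.645


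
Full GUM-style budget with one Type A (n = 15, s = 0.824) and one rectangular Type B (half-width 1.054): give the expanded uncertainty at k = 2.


u_A = s / sqrt(n) = 0.824 / sqrt(15) = 0.21275589
u_B = half_width / sqrt(3) = 1.054 / sqrt(3) = 0.60852718
uc = sqrt(u_A^2 + u_B^2) = sqrt(0.21275589^2 + 0.60852718^2) = 0.6446475
U = k * uc = 2 * 0.6446475
U = 1.2893

1.2893


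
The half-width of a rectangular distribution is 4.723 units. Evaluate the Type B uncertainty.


u_B = half_width / sqrt(3)
u_B = 4.723 / 1.7320508
u_B = 2.7268

2.7268


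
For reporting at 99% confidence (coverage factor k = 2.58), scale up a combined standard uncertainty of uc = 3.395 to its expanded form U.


U = k * uc
U = 2.58 * 3.395
U = 8.7591

8.7591


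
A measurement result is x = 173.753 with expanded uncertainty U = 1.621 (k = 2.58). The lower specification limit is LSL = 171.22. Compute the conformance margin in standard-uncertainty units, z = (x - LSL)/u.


u = U / k = 1.621 / 2.58 = 0.62829457
margin = |LSL - x| = |171.22 - 173.753| = 2.533
z = margin / u = 2.533 / 0.62829457
z = 4.0315

4.0315


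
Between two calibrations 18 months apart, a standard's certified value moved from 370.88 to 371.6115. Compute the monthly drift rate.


rate = (v2 - v1) / months
= (371.6115 - 370.88) / 18
= 0.7315 / 18
= 0.0406

0.0406


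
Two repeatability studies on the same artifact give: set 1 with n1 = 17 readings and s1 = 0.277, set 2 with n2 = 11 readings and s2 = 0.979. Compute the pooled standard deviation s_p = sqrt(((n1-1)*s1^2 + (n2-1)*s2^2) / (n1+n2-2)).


s_p = sqrt(((n1-1)*s1^2 + (n2-1)*s2^2) / (n1+n2-2))
numerator = (17-1)*0.277^2 + (11-1)*0.979^2 = 1.227664 + 9.58441 = 10.812074
denominator = 17 + 11 - 2 = 26
s_p^2 = 10.812074 / 26 = 0.415849
s_p = sqrt(0.415849) = 0.6449

0.6449


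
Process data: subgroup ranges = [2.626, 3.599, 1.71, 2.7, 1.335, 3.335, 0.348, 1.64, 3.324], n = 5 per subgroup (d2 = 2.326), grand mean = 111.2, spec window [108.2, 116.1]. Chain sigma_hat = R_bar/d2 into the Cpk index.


R_bar = (2.626 + 3.599 + 1.71 + 2.7 + 1.335 + 3.335 + 0.348 + 1.64 + 3.324) / 9 = 2.2907778
sigma = R_bar / d2 = 2.2907778 / 2.326 = 0.98485718
Cp = (USL - LSL)/(6*sigma) = (116.1 - 108.2)/(6*0.98485718) = 1.3369
Cpu = (116.1 - 111.2)/(3*0.98485718) = 1.6584
Cpl = (111.2 - 108.2)/(3*0.98485718) = 1.0154
Cpk = min(Cpu, Cpl) = 1.0154

1.0154


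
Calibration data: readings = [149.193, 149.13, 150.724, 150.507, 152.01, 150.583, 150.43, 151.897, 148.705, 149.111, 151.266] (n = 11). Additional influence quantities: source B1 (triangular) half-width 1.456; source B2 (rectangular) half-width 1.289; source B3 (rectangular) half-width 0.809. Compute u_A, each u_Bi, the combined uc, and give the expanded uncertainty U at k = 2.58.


mean = (149.193 + 149.13 + 150.724 + 150.507 + 152.01 + 150.583 + 150.43 + 151.897 + 148.705 + 149.111 + 151.266) / 11 = 150.3232727
s = sqrt(sum((x - mean)^2)/(n-1)) = 1.1521031
u_A = s / sqrt(n) = 1.1521031 / sqrt(11) = 0.34737215
u_B1 = 1.456 / sqrt(6) = 0.59440951
u_B2 = 1.289 / sqrt(3) = 0.7442045
u_B3 = 0.809 / sqrt(3) = 0.46707637
uc = sqrt(0.34737215^2 + 0.59440951^2 + 0.7442045^2 + 0.46707637^2) = 1.1162396
U = k * uc = 2.58 * 1.1162396
U = 2.8799

2.8799
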